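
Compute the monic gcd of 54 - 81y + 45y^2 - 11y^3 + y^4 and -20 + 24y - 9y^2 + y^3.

Euclidean algorithm in ℚ[y]:
  y^4 - 11y^3 + 45y^2 - 81y + 54 = (y - 2)(y^3 - 9y^2 + 24y - 20) + (3y^2 - 13y + 14)
  y^3 - 9y^2 + 24y - 20 = ((1/3)y - 14/9)(3y^2 - 13y + 14) + (-(8/9)y + 16/9)
  3y^2 - 13y + 14 = (-(27/8)y + 63/8)(-(8/9)y + 16/9) + (0)
Last nonzero remainder: -(8/9)y + 16/9. Dividing through by -8/9 gives the monic gcd y - 2.

-2 + y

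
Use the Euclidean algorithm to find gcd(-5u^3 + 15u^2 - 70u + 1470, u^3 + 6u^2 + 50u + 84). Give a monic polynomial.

Apply the Euclidean algorithm:
  -5u^3 + 15u^2 - 70u + 1470 = (-5)(u^3 + 6u^2 + 50u + 84) + (45u^2 + 180u + 1890)
  u^3 + 6u^2 + 50u + 84 = ((1/45)u + 2/45)(45u^2 + 180u + 1890) + (0)
Last nonzero remainder: 45u^2 + 180u + 1890. Dividing through by 45 gives the monic gcd u^2 + 4u + 42.

u^2 + 4u + 42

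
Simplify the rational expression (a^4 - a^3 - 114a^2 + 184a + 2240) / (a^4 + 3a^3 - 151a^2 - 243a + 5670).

(a^2 - 4a - 32)/(a^2 - 81)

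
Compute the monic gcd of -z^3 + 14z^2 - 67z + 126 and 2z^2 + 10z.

Repeated division with remainder:
  -z^3 + 14z^2 - 67z + 126 = (-(1/2)z + 19/2)(2z^2 + 10z) + (-162z + 126)
  2z^2 + 10z = (-(1/81)z - 52/729)(-162z + 126) + (728/81)
  -162z + 126 = (-(6561/364)z + 729/52)(728/81) + (0)
The last nonzero remainder is the constant 728/81, so the polynomials are coprime and gcd = 1.

1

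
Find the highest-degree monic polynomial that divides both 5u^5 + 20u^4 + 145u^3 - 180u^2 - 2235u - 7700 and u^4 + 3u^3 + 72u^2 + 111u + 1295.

By polynomial division,
  5u^5 + 20u^4 + 145u^3 - 180u^2 - 2235u - 7700 = (5u + 5)(u^4 + 3u^3 + 72u^2 + 111u + 1295) + (-230u^3 - 1095u^2 - 9265u - 14175)
  u^4 + 3u^3 + 72u^2 + 111u + 1295 = (-(1/230)u + 81/10580)(-230u^3 - 1095u^2 - 9265u - 14175) + ((84853/2116)u^2 + (254559/2116)u + 2969855/2116)
  -230u^3 - 1095u^2 - 9265u - 14175 = (-(486680/84853)u - 856980/84853)((84853/2116)u^2 + (254559/2116)u + 2969855/2116) + (0)
Last nonzero remainder: (84853/2116)u^2 + (254559/2116)u + 2969855/2116. Dividing through by 84853/2116 gives the monic gcd u^2 + 3u + 35.

u^2 + 3u + 35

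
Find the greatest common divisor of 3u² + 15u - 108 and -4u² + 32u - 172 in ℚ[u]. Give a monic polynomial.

1

By polynomial division,
  3u² + 15u - 108 = (-3/4)(-4u² + 32u - 172) + (39u - 237)
  -4u² + 32u - 172 = (-(4/39)u + 100/507)(39u - 237) + (-21168/169)
  39u - 237 = (-(2197/7056)u + 13351/7056)(-21168/169) + (0)
The last nonzero remainder is the constant -21168/169, so the polynomials are coprime and gcd = 1.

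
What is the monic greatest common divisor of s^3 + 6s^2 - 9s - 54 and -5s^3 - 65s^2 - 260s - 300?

s + 6

Repeated division with remainder:
  s^3 + 6s^2 - 9s - 54 = (-1/5)(-5s^3 - 65s^2 - 260s - 300) + (-7s^2 - 61s - 114)
  -5s^3 - 65s^2 - 260s - 300 = ((5/7)s + 150/49)(-7s^2 - 61s - 114) + ((400/49)s + 2400/49)
  -7s^2 - 61s - 114 = (-(343/400)s - 931/400)((400/49)s + 2400/49) + (0)
Last nonzero remainder: (400/49)s + 2400/49. Dividing through by 400/49 gives the monic gcd s + 6.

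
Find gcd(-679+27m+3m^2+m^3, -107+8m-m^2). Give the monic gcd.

1

Repeated division with remainder:
  m^3+3m^2+27m-679 = (-m-11)(-m^2+8m-107) + (8m-1856)
  -m^2+8m-107 = (-(1/8)m-28)(8m-1856) + (-52075)
  8m-1856 = (-(8/52075)m+1856/52075)(-52075) + (0)
The last nonzero remainder is the constant -52075, so the polynomials are coprime and gcd = 1.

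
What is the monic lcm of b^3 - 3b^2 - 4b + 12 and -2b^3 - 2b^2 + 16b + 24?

b^4 - b^3 - 10b^2 + 4b + 24

Euclidean algorithm in ℚ[b]:
  b^3 - 3b^2 - 4b + 12 = (-1/2)(-2b^3 - 2b^2 + 16b + 24) + (-4b^2 + 4b + 24)
  -2b^3 - 2b^2 + 16b + 24 = ((1/2)b + 1)(-4b^2 + 4b + 24) + (0)
Last nonzero remainder: -4b^2 + 4b + 24. Dividing through by -4 gives the monic gcd b^2 - b - 6.
Then lcm(f, g) = f·g / gcd(f, g); expanding and making the result monic gives the answer.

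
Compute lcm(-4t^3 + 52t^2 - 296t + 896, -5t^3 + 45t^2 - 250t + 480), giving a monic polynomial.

t^4 - 16t^3 + 113t^2 - 446t + 672

Euclidean algorithm in ℚ[t]:
  -4t^3 + 52t^2 - 296t + 896 = (4/5)(-5t^3 + 45t^2 - 250t + 480) + (16t^2 - 96t + 512)
  -5t^3 + 45t^2 - 250t + 480 = (-(5/16)t + 15/16)(16t^2 - 96t + 512) + (0)
Last nonzero remainder: 16t^2 - 96t + 512. Dividing through by 16 gives the monic gcd t^2 - 6t + 32.
Then lcm(f, g) = f·g / gcd(f, g); expanding and making the result monic gives the answer.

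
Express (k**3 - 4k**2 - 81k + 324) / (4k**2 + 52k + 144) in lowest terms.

By polynomial division,
  k**3 - 4k**2 - 81k + 324 = ((1/4)k - 17/4)(4k**2 + 52k + 144) + (104k + 936)
  4k**2 + 52k + 144 = ((1/26)k + 2/13)(104k + 936) + (0)
Last nonzero remainder: 104k + 936. Dividing through by 104 gives the monic gcd k + 9.
Cancel k + 9 from numerator and denominator to get the reduced form.

(k**2 - 13k + 36)/(4k + 16)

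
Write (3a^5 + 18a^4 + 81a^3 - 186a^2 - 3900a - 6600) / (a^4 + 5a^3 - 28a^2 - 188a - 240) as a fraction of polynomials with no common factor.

(3a^3 - 3a^2 + 72a - 660)/(a^2 - 2a - 24)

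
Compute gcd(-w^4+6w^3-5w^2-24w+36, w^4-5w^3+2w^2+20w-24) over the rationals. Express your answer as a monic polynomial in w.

w^3-3w^2-4w+12

Apply the Euclidean algorithm:
  -w^4+6w^3-5w^2-24w+36 = (-1)(w^4-5w^3+2w^2+20w-24) + (w^3-3w^2-4w+12)
  w^4-5w^3+2w^2+20w-24 = (w-2)(w^3-3w^2-4w+12) + (0)
The last nonzero remainder w^3-3w^2-4w+12 is already monic.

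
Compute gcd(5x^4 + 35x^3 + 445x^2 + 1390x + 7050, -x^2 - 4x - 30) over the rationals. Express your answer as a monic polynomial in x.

Euclidean algorithm in ℚ[x]:
  5x^4 + 35x^3 + 445x^2 + 1390x + 7050 = (-5x^2 - 15x - 235)(-x^2 - 4x - 30) + (0)
Last nonzero remainder: -x^2 - 4x - 30. Dividing through by -1 gives the monic gcd x^2 + 4x + 30.

x^2 + 4x + 30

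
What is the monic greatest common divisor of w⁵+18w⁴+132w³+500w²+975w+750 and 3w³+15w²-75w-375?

By polynomial division,
  w⁵+18w⁴+132w³+500w²+975w+750 = ((1/3)w²+(13/3)w+92/3)(3w³+15w²-75w-375) + (490w²+4900w+12250)
  3w³+15w²-75w-375 = ((3/490)w-3/98)(490w²+4900w+12250) + (0)
Last nonzero remainder: 490w²+4900w+12250. Dividing through by 490 gives the monic gcd w²+10w+25.

w²+10w+25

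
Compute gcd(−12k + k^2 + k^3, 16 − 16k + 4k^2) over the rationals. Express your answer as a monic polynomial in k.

1

Euclidean algorithm in ℚ[k]:
  k^3 + k^2 − 12k = ((1/4)k + 5/4)(4k^2 − 16k + 16) + (4k − 20)
  4k^2 − 16k + 16 = (k + 1)(4k − 20) + (36)
  4k − 20 = ((1/9)k − 5/9)(36) + (0)
The last nonzero remainder is the constant 36, so the polynomials are coprime and gcd = 1.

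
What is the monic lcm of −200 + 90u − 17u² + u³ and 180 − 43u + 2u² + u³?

−1800 + 610u − 63u² − 8u³ + u⁴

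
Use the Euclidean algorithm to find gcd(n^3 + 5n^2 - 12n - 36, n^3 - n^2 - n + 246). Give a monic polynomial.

n + 6

Apply the Euclidean algorithm:
  n^3 + 5n^2 - 12n - 36 = (n^3 - n^2 - n + 246) + (6n^2 - 11n - 282)
  n^3 - n^2 - n + 246 = ((1/6)n + 5/36)(6n^2 - 11n - 282) + ((1711/36)n + 1711/6)
  6n^2 - 11n - 282 = ((216/1711)n - 1692/1711)((1711/36)n + 1711/6) + (0)
Last nonzero remainder: (1711/36)n + 1711/6. Dividing through by 1711/36 gives the monic gcd n + 6.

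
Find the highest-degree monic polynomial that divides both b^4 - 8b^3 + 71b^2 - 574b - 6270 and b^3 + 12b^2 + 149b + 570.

b + 5

Repeated division with remainder:
  b^4 - 8b^3 + 71b^2 - 574b - 6270 = (b - 20)(b^3 + 12b^2 + 149b + 570) + (162b^2 + 1836b + 5130)
  b^3 + 12b^2 + 149b + 570 = ((1/162)b + 1/243)(162b^2 + 1836b + 5130) + ((988/9)b + 4940/9)
  162b^2 + 1836b + 5130 = ((729/494)b + 243/26)((988/9)b + 4940/9) + (0)
Last nonzero remainder: (988/9)b + 4940/9. Dividing through by 988/9 gives the monic gcd b + 5.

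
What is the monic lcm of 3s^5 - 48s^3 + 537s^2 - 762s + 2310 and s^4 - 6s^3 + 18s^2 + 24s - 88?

s^7 - 20s^5 + 179s^4 - 190s^3 + 54s^2 + 1016s - 3080

Repeated division with remainder:
  3s^5 - 48s^3 + 537s^2 - 762s + 2310 = (3s + 18)(s^4 - 6s^3 + 18s^2 + 24s - 88) + (6s^3 + 141s^2 - 930s + 3894)
  s^4 - 6s^3 + 18s^2 + 24s - 88 = ((1/6)s - 59/12)(6s^3 + 141s^2 - 930s + 3894) + ((3465/4)s^2 - (10395/2)s + 38115/2)
  6s^3 + 141s^2 - 930s + 3894 = ((8/1155)s + 236/1155)((3465/4)s^2 - (10395/2)s + 38115/2) + (0)
Last nonzero remainder: (3465/4)s^2 - (10395/2)s + 38115/2. Dividing through by 3465/4 gives the monic gcd s^2 - 6s + 22.
Then lcm(f, g) = f·g / gcd(f, g); expanding and making the result monic gives the answer.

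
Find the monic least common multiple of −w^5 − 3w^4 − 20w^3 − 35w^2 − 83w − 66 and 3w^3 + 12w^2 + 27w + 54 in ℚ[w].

w^6 + 6w^5 + 29w^4 + 95w^3 + 188w^2 + 315w + 198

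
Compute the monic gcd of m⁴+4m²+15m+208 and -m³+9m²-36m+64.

m²-5m+16

Euclidean algorithm in ℚ[m]:
  m⁴+4m²+15m+208 = (-m-9)(-m³+9m²-36m+64) + (49m²-245m+784)
  -m³+9m²-36m+64 = (-(1/49)m+4/49)(49m²-245m+784) + (0)
Last nonzero remainder: 49m²-245m+784. Dividing through by 49 gives the monic gcd m²-5m+16.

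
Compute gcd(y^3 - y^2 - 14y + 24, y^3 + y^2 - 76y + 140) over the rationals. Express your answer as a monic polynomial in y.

y - 2

Euclidean algorithm in ℚ[y]:
  y^3 - y^2 - 14y + 24 = (y^3 + y^2 - 76y + 140) + (-2y^2 + 62y - 116)
  y^3 + y^2 - 76y + 140 = (-(1/2)y - 16)(-2y^2 + 62y - 116) + (858y - 1716)
  -2y^2 + 62y - 116 = (-(1/429)y + 29/429)(858y - 1716) + (0)
Last nonzero remainder: 858y - 1716. Dividing through by 858 gives the monic gcd y - 2.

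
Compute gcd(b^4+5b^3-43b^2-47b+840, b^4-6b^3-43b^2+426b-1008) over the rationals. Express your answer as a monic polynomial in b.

Euclidean algorithm in ℚ[b]:
  b^4+5b^3-43b^2-47b+840 = (b^4-6b^3-43b^2+426b-1008) + (11b^3-473b+1848)
  b^4-6b^3-43b^2+426b-1008 = ((1/11)b-6/11)(11b^3-473b+1848) + (0)
Last nonzero remainder: 11b^3-473b+1848. Dividing through by 11 gives the monic gcd b^3-43b+168.

b^3-43b+168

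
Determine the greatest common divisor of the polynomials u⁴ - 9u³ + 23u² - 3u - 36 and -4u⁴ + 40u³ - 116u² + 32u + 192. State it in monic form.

u³ - 6u² + 5u + 12

By polynomial division,
  u⁴ - 9u³ + 23u² - 3u - 36 = (-1/4)(-4u⁴ + 40u³ - 116u² + 32u + 192) + (u³ - 6u² + 5u + 12)
  -4u⁴ + 40u³ - 116u² + 32u + 192 = (-4u + 16)(u³ - 6u² + 5u + 12) + (0)
The last nonzero remainder u³ - 6u² + 5u + 12 is already monic.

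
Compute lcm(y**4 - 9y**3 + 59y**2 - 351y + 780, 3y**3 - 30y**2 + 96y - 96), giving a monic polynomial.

By polynomial division,
  y**4 - 9y**3 + 59y**2 - 351y + 780 = ((1/3)y + 1/3)(3y**3 - 30y**2 + 96y - 96) + (37y**2 - 351y + 812)
  3y**3 - 30y**2 + 96y - 96 = ((3/37)y - 57/1369)(37y**2 - 351y + 812) + ((21285/1369)y - 85140/1369)
  37y**2 - 351y + 812 = ((50653/21285)y - 277907/21285)((21285/1369)y - 85140/1369) + (0)
Last nonzero remainder: (21285/1369)y - 85140/1369. Dividing through by 21285/1369 gives the monic gcd y - 4.
Then lcm(f, g) = f·g / gcd(f, g); expanding and making the result monic gives the answer.

y**6 - 15y**5 + 121y**4 - 777y**3 + 3358y**2 - 7488y + 6240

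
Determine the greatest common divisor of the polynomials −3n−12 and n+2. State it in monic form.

1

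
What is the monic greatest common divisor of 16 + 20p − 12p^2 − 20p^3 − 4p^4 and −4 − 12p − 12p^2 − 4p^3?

1 + 2p + p^2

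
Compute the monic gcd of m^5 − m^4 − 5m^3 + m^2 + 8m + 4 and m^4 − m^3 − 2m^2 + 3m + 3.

m^2 + 2m + 1

By polynomial division,
  m^5 − m^4 − 5m^3 + m^2 + 8m + 4 = (m)(m^4 − m^3 − 2m^2 + 3m + 3) + (−3m^3 − 2m^2 + 5m + 4)
  m^4 − m^3 − 2m^2 + 3m + 3 = (−(1/3)m + 5/9)(−3m^3 − 2m^2 + 5m + 4) + ((7/9)m^2 + (14/9)m + 7/9)
  −3m^3 − 2m^2 + 5m + 4 = (−(27/7)m + 36/7)((7/9)m^2 + (14/9)m + 7/9) + (0)
Last nonzero remainder: (7/9)m^2 + (14/9)m + 7/9. Dividing through by 7/9 gives the monic gcd m^2 + 2m + 1.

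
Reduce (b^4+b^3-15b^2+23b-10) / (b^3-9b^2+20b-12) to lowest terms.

Euclidean algorithm in ℚ[b]:
  b^4+b^3-15b^2+23b-10 = (b+10)(b^3-9b^2+20b-12) + (55b^2-165b+110)
  b^3-9b^2+20b-12 = ((1/55)b-6/55)(55b^2-165b+110) + (0)
Last nonzero remainder: 55b^2-165b+110. Dividing through by 55 gives the monic gcd b^2-3b+2.
Cancel b^2-3b+2 from numerator and denominator to get the reduced form.

(b^2+4b-5)/(b-6)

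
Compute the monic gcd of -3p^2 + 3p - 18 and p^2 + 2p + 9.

1

Euclidean algorithm in ℚ[p]:
  -3p^2 + 3p - 18 = (-3)(p^2 + 2p + 9) + (9p + 9)
  p^2 + 2p + 9 = ((1/9)p + 1/9)(9p + 9) + (8)
  9p + 9 = ((9/8)p + 9/8)(8) + (0)
The last nonzero remainder is the constant 8, so the polynomials are coprime and gcd = 1.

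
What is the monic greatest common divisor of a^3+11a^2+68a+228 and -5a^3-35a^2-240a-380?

a^2+5a+38

Repeated division with remainder:
  a^3+11a^2+68a+228 = (-1/5)(-5a^3-35a^2-240a-380) + (4a^2+20a+152)
  -5a^3-35a^2-240a-380 = (-(5/4)a-5/2)(4a^2+20a+152) + (0)
Last nonzero remainder: 4a^2+20a+152. Dividing through by 4 gives the monic gcd a^2+5a+38.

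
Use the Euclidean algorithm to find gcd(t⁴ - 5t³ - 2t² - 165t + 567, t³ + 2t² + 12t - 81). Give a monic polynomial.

t³ + 2t² + 12t - 81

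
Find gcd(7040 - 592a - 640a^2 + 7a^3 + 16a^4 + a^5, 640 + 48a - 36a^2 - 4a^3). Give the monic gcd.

Repeated division with remainder:
  a^5 + 16a^4 + 7a^3 - 640a^2 - 592a + 7040 = (-(1/4)a^2 - (7/4)a + 11)(-4a^3 - 36a^2 + 48a + 640) + (0)
Last nonzero remainder: -4a^3 - 36a^2 + 48a + 640. Dividing through by -4 gives the monic gcd a^3 + 9a^2 - 12a - 160.

-160 - 12a + 9a^2 + a^3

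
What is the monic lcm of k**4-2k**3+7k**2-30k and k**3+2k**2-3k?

Apply the Euclidean algorithm:
  k**4-2k**3+7k**2-30k = (k-4)(k**3+2k**2-3k) + (18k**2-42k)
  k**3+2k**2-3k = ((1/18)k+13/54)(18k**2-42k) + ((64/9)k)
  18k**2-42k = ((81/32)k-189/32)((64/9)k) + (0)
Last nonzero remainder: (64/9)k. Dividing through by 64/9 gives the monic gcd k.
Then lcm(f, g) = f·g / gcd(f, g); expanding and making the result monic gives the answer.

k**6-10k**3-81k**2+90k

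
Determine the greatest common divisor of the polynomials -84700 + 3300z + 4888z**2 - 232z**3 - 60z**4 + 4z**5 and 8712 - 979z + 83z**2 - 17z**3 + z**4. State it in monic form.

Euclidean algorithm in ℚ[z]:
  4z**5 - 60z**4 - 232z**3 + 4888z**2 + 3300z - 84700 = (4z + 8)(z**4 - 17z**3 + 83z**2 - 979z + 8712) + (-428z**3 + 8140z**2 - 23716z - 154396)
  z**4 - 17z**3 + 83z**2 - 979z + 8712 = (-(1/428)z - 54/11449)(-428z**3 + 8140z**2 - 23716z - 154396) + ((755424/11449)z**2 - (16619328/11449)z + 91406304/11449)
  -428z**3 + 8140z**2 - 23716z - 154396 = (-(1225043/188856)z - 3652231/188856)((755424/11449)z**2 - (16619328/11449)z + 91406304/11449) + (0)
Last nonzero remainder: (755424/11449)z**2 - (16619328/11449)z + 91406304/11449. Dividing through by 755424/11449 gives the monic gcd z**2 - 22z + 121.

121 - 22z + z**2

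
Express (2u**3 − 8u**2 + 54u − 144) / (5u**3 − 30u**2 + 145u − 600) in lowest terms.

(2u − 6)/(5u − 25)

Repeated division with remainder:
  2u**3 − 8u**2 + 54u − 144 = (2/5)(5u**3 − 30u**2 + 145u − 600) + (4u**2 − 4u + 96)
  5u**3 − 30u**2 + 145u − 600 = ((5/4)u − 25/4)(4u**2 − 4u + 96) + (0)
Last nonzero remainder: 4u**2 − 4u + 96. Dividing through by 4 gives the monic gcd u**2 − u + 24.
Cancel u**2 − u + 24 from numerator and denominator to get the reduced form.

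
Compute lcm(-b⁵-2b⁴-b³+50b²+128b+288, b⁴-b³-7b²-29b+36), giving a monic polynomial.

By polynomial division,
  -b⁵-2b⁴-b³+50b²+128b+288 = (-b-3)(b⁴-b³-7b²-29b+36) + (-11b³+77b+396)
  b⁴-b³-7b²-29b+36 = (-(1/11)b+1/11)(-11b³+77b+396) + (0)
Last nonzero remainder: -11b³+77b+396. Dividing through by -11 gives the monic gcd b³-7b-36.
Then lcm(f, g) = f·g / gcd(f, g); expanding and making the result monic gives the answer.

b⁶+b⁵-b⁴-51b³-78b²-160b+288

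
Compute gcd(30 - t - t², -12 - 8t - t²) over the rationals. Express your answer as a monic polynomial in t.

6 + t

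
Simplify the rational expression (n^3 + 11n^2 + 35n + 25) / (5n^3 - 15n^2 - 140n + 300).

Apply the Euclidean algorithm:
  n^3 + 11n^2 + 35n + 25 = (1/5)(5n^3 - 15n^2 - 140n + 300) + (14n^2 + 63n - 35)
  5n^3 - 15n^2 - 140n + 300 = ((5/14)n - 75/28)(14n^2 + 63n - 35) + ((165/4)n + 825/4)
  14n^2 + 63n - 35 = ((56/165)n - 28/165)((165/4)n + 825/4) + (0)
Last nonzero remainder: (165/4)n + 825/4. Dividing through by 165/4 gives the monic gcd n + 5.
Cancel n + 5 from numerator and denominator to get the reduced form.

(n^2 + 6n + 5)/(5n^2 - 40n + 60)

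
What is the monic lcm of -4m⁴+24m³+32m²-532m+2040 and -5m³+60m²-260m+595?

Repeated division with remainder:
  -4m⁴+24m³+32m²-532m+2040 = ((4/5)m+24/5)(-5m³+60m²-260m+595) + (-48m²+240m-816)
  -5m³+60m²-260m+595 = ((5/48)m-35/48)(-48m²+240m-816) + (0)
Last nonzero remainder: -48m²+240m-816. Dividing through by -48 gives the monic gcd m²-5m+17.
Then lcm(f, g) = f·g / gcd(f, g); expanding and making the result monic gives the answer.

m⁵-13m⁴+34m³+189m²-1441m+3570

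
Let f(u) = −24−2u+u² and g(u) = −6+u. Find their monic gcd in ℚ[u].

Euclidean algorithm in ℚ[u]:
  u²−2u−24 = (u+4)(u−6) + (0)
The last nonzero remainder u−6 is already monic.

−6+u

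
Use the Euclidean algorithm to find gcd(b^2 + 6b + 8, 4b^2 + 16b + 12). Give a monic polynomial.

Euclidean algorithm in ℚ[b]:
  b^2 + 6b + 8 = (1/4)(4b^2 + 16b + 12) + (2b + 5)
  4b^2 + 16b + 12 = (2b + 3)(2b + 5) + (-3)
  2b + 5 = (-(2/3)b - 5/3)(-3) + (0)
The last nonzero remainder is the constant -3, so the polynomials are coprime and gcd = 1.

1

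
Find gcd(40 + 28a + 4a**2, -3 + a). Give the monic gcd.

1

Apply the Euclidean algorithm:
  4a**2 + 28a + 40 = (4a + 40)(a - 3) + (160)
  a - 3 = ((1/160)a - 3/160)(160) + (0)
The last nonzero remainder is the constant 160, so the polynomials are coprime and gcd = 1.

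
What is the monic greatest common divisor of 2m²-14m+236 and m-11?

1

By polynomial division,
  2m²-14m+236 = (2m+8)(m-11) + (324)
  m-11 = ((1/324)m-11/324)(324) + (0)
The last nonzero remainder is the constant 324, so the polynomials are coprime and gcd = 1.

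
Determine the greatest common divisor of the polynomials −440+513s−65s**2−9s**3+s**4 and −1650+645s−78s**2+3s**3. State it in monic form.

Repeated division with remainder:
  s**4−9s**3−65s**2+513s−440 = ((1/3)s+17/3)(3s**3−78s**2+645s−1650) + (162s**2−2592s+8910)
  3s**3−78s**2+645s−1650 = ((1/54)s−5/27)(162s**2−2592s+8910) + (0)
Last nonzero remainder: 162s**2−2592s+8910. Dividing through by 162 gives the monic gcd s**2−16s+55.

55−16s+s**2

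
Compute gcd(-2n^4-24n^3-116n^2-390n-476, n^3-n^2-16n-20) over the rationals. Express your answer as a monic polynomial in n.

By polynomial division,
  -2n^4-24n^3-116n^2-390n-476 = (-2n-26)(n^3-n^2-16n-20) + (-174n^2-846n-996)
  n^3-n^2-16n-20 = (-(1/174)n+85/2523)(-174n^2-846n-996) + ((5700/841)n+11400/841)
  -174n^2-846n-996 = (-(24389/950)n-69803/950)((5700/841)n+11400/841) + (0)
Last nonzero remainder: (5700/841)n+11400/841. Dividing through by 5700/841 gives the monic gcd n+2.

n+2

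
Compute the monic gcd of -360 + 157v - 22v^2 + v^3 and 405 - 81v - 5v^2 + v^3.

45 - 14v + v^2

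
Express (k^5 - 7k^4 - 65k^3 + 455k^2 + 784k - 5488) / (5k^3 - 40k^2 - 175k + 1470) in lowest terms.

By polynomial division,
  k^5 - 7k^4 - 65k^3 + 455k^2 + 784k - 5488 = ((1/5)k^2 + (1/5)k - 22/5)(5k^3 - 40k^2 - 175k + 1470) + (20k^2 - 280k + 980)
  5k^3 - 40k^2 - 175k + 1470 = ((1/4)k + 3/2)(20k^2 - 280k + 980) + (0)
Last nonzero remainder: 20k^2 - 280k + 980. Dividing through by 20 gives the monic gcd k^2 - 14k + 49.
Cancel k^2 - 14k + 49 from numerator and denominator to get the reduced form.

(k^3 + 7k^2 - 16k - 112)/(5k + 30)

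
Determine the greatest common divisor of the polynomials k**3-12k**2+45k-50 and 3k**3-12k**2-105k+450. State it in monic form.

Repeated division with remainder:
  k**3-12k**2+45k-50 = (1/3)(3k**3-12k**2-105k+450) + (-8k**2+80k-200)
  3k**3-12k**2-105k+450 = (-(3/8)k-9/4)(-8k**2+80k-200) + (0)
Last nonzero remainder: -8k**2+80k-200. Dividing through by -8 gives the monic gcd k**2-10k+25.

k**2-10k+25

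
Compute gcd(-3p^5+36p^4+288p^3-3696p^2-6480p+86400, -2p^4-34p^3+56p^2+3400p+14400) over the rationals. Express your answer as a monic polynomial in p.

p^2-2p-80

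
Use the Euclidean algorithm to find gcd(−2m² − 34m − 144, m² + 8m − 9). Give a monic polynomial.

Euclidean algorithm in ℚ[m]:
  −2m² − 34m − 144 = (−2)(m² + 8m − 9) + (−18m − 162)
  m² + 8m − 9 = (−(1/18)m + 1/18)(−18m − 162) + (0)
Last nonzero remainder: −18m − 162. Dividing through by −18 gives the monic gcd m + 9.

m + 9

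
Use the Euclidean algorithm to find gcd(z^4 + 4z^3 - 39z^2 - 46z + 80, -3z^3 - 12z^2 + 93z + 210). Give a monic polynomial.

By polynomial division,
  z^4 + 4z^3 - 39z^2 - 46z + 80 = (-(1/3)z)(-3z^3 - 12z^2 + 93z + 210) + (-8z^2 + 24z + 80)
  -3z^3 - 12z^2 + 93z + 210 = ((3/8)z + 21/8)(-8z^2 + 24z + 80) + (0)
Last nonzero remainder: -8z^2 + 24z + 80. Dividing through by -8 gives the monic gcd z^2 - 3z - 10.

z^2 - 3z - 10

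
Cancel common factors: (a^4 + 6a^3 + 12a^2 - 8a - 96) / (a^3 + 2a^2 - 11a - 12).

By polynomial division,
  a^4 + 6a^3 + 12a^2 - 8a - 96 = (a + 4)(a^3 + 2a^2 - 11a - 12) + (15a^2 + 48a - 48)
  a^3 + 2a^2 - 11a - 12 = ((1/15)a - 2/25)(15a^2 + 48a - 48) + (-(99/25)a - 396/25)
  15a^2 + 48a - 48 = (-(125/33)a + 100/33)(-(99/25)a - 396/25) + (0)
Last nonzero remainder: -(99/25)a - 396/25. Dividing through by -99/25 gives the monic gcd a + 4.
Cancel a + 4 from numerator and denominator to get the reduced form.

(a^3 + 2a^2 + 4a - 24)/(a^2 - 2a - 3)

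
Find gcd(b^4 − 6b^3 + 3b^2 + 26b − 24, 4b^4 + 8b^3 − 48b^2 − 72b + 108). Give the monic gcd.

By polynomial division,
  b^4 − 6b^3 + 3b^2 + 26b − 24 = (1/4)(4b^4 + 8b^3 − 48b^2 − 72b + 108) + (−8b^3 + 15b^2 + 44b − 51)
  4b^4 + 8b^3 − 48b^2 − 72b + 108 = (−(1/2)b − 31/16)(−8b^3 + 15b^2 + 44b − 51) + ((49/16)b^2 − (49/4)b + 147/16)
  −8b^3 + 15b^2 + 44b − 51 = (−(128/49)b − 272/49)((49/16)b^2 − (49/4)b + 147/16) + (0)
Last nonzero remainder: (49/16)b^2 − (49/4)b + 147/16. Dividing through by 49/16 gives the monic gcd b^2 − 4b + 3.

b^2 − 4b + 3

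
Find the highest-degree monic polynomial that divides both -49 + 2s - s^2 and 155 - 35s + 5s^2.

Repeated division with remainder:
  -s^2 + 2s - 49 = (-1/5)(5s^2 - 35s + 155) + (-5s - 18)
  5s^2 - 35s + 155 = (-s + 53/5)(-5s - 18) + (1729/5)
  -5s - 18 = (-(25/1729)s - 90/1729)(1729/5) + (0)
The last nonzero remainder is the constant 1729/5, so the polynomials are coprime and gcd = 1.

1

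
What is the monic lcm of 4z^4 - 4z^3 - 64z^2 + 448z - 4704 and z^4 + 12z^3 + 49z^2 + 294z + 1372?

Apply the Euclidean algorithm:
  4z^4 - 4z^3 - 64z^2 + 448z - 4704 = (4)(z^4 + 12z^3 + 49z^2 + 294z + 1372) + (-52z^3 - 260z^2 - 728z - 10192)
  z^4 + 12z^3 + 49z^2 + 294z + 1372 = (-(1/52)z - 7/52)(-52z^3 - 260z^2 - 728z - 10192) + (0)
Last nonzero remainder: -52z^3 - 260z^2 - 728z - 10192. Dividing through by -52 gives the monic gcd z^3 + 5z^2 + 14z + 196.
Then lcm(f, g) = f·g / gcd(f, g); expanding and making the result monic gives the answer.

z^5 + 6z^4 - 23z^3 - 392z - 8232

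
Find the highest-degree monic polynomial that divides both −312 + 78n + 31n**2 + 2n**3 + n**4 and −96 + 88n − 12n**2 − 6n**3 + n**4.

−8 + 2n + n**2

Euclidean algorithm in ℚ[n]:
  n**4 + 2n**3 + 31n**2 + 78n − 312 = (n**4 − 6n**3 − 12n**2 + 88n − 96) + (8n**3 + 43n**2 − 10n − 216)
  n**4 − 6n**3 − 12n**2 + 88n − 96 = ((1/8)n − 91/64)(8n**3 + 43n**2 − 10n − 216) + ((3225/64)n**2 + (3225/32)n − 3225/8)
  8n**3 + 43n**2 − 10n − 216 = ((512/3225)n + 576/1075)((3225/64)n**2 + (3225/32)n − 3225/8) + (0)
Last nonzero remainder: (3225/64)n**2 + (3225/32)n − 3225/8. Dividing through by 3225/64 gives the monic gcd n**2 + 2n − 8.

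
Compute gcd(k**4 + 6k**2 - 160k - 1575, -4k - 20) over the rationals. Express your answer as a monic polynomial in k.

k + 5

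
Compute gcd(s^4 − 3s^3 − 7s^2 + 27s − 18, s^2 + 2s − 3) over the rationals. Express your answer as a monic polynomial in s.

Apply the Euclidean algorithm:
  s^4 − 3s^3 − 7s^2 + 27s − 18 = (s^2 − 5s + 6)(s^2 + 2s − 3) + (0)
The last nonzero remainder s^2 + 2s − 3 is already monic.

s^2 + 2s − 3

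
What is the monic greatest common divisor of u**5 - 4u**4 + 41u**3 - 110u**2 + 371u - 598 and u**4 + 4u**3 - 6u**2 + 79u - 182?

u**3 - 3u**2 + 15u - 26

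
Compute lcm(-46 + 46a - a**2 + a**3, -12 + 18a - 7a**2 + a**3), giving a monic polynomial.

Repeated division with remainder:
  a**3 - a**2 + 46a - 46 = (a**3 - 7a**2 + 18a - 12) + (6a**2 + 28a - 34)
  a**3 - 7a**2 + 18a - 12 = ((1/6)a - 35/18)(6a**2 + 28a - 34) + ((703/9)a - 703/9)
  6a**2 + 28a - 34 = ((54/703)a + 306/703)((703/9)a - 703/9) + (0)
Last nonzero remainder: (703/9)a - 703/9. Dividing through by 703/9 gives the monic gcd a - 1.
Then lcm(f, g) = f·g / gcd(f, g); expanding and making the result monic gives the answer.

-552 + 828a - 334a**2 + 64a**3 - 7a**4 + a**5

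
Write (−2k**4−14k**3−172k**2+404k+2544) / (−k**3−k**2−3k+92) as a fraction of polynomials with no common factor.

Euclidean algorithm in ℚ[k]:
  −2k**4−14k**3−172k**2+404k+2544 = (2k+12)(−k**3−k**2−3k+92) + (−154k**2+256k+1440)
  −k**3−k**2−3k+92 = ((1/154)k+205/11858)(−154k**2+256k+1440) + (−(99467/5929)k+397868/5929)
  −154k**2+256k+1440 = ((913066/99467)k+2134440/99467)(−(99467/5929)k+397868/5929) + (0)
Last nonzero remainder: −(99467/5929)k+397868/5929. Dividing through by −99467/5929 gives the monic gcd k−4.
Cancel k−4 from numerator and denominator to get the reduced form.

(2k**3+22k**2+260k+636)/(k**2+5k+23)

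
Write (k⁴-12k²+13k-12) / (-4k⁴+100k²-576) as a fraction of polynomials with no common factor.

(-k²+k-1)/(4k²-4k-48)

Euclidean algorithm in ℚ[k]:
  k⁴-12k²+13k-12 = (-1/4)(-4k⁴+100k²-576) + (13k²+13k-156)
  -4k⁴+100k²-576 = (-(4/13)k²+(4/13)k+48/13)(13k²+13k-156) + (0)
Last nonzero remainder: 13k²+13k-156. Dividing through by 13 gives the monic gcd k²+k-12.
Cancel k²+k-12 from numerator and denominator to get the reduced form.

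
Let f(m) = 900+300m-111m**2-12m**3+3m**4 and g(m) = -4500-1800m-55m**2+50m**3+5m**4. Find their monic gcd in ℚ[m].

-30-m+m**2

Repeated division with remainder:
  3m**4-12m**3-111m**2+300m+900 = (3/5)(5m**4+50m**3-55m**2-1800m-4500) + (-42m**3-78m**2+1380m+3600)
  5m**4+50m**3-55m**2-1800m-4500 = (-(5/42)m-95/98)(-42m**3-78m**2+1380m+3600) + ((1650/49)m**2-(1650/49)m-49500/49)
  -42m**3-78m**2+1380m+3600 = (-(343/275)m-196/55)((1650/49)m**2-(1650/49)m-49500/49) + (0)
Last nonzero remainder: (1650/49)m**2-(1650/49)m-49500/49. Dividing through by 1650/49 gives the monic gcd m**2-m-30.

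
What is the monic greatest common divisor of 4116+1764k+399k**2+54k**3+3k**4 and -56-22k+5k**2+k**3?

Euclidean algorithm in ℚ[k]:
  3k**4+54k**3+399k**2+1764k+4116 = (3k+39)(k**3+5k**2-22k-56) + (270k**2+2790k+6300)
  k**3+5k**2-22k-56 = ((1/270)k-8/405)(270k**2+2790k+6300) + ((88/9)k+616/9)
  270k**2+2790k+6300 = ((1215/44)k+2025/22)((88/9)k+616/9) + (0)
Last nonzero remainder: (88/9)k+616/9. Dividing through by 88/9 gives the monic gcd k+7.

7+k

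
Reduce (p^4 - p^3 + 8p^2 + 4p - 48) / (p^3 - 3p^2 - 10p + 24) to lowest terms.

By polynomial division,
  p^4 - p^3 + 8p^2 + 4p - 48 = (p + 2)(p^3 - 3p^2 - 10p + 24) + (24p^2 - 96)
  p^3 - 3p^2 - 10p + 24 = ((1/24)p - 1/8)(24p^2 - 96) + (-6p + 12)
  24p^2 - 96 = (-4p - 8)(-6p + 12) + (0)
Last nonzero remainder: -6p + 12. Dividing through by -6 gives the monic gcd p - 2.
Cancel p - 2 from numerator and denominator to get the reduced form.

(p^3 + p^2 + 10p + 24)/(p^2 - p - 12)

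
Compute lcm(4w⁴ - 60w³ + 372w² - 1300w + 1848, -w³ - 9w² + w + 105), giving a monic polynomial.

w⁶ - 3w⁵ - 52w⁴ + 266w³ - 183w² - 5831w + 16170

By polynomial division,
  4w⁴ - 60w³ + 372w² - 1300w + 1848 = (-4w + 96)(-w³ - 9w² + w + 105) + (1240w² - 976w - 8232)
  -w³ - 9w² + w + 105 = (-(1/1240)w - 1517/192200)(1240w² - 976w - 8232) + (-(320544/24025)w + 961632/24025)
  1240w² - 976w - 8232 = (-(3723875/40068)w - 1177225/5724)(-(320544/24025)w + 961632/24025) + (0)
Last nonzero remainder: -(320544/24025)w + 961632/24025. Dividing through by -320544/24025 gives the monic gcd w - 3.
Then lcm(f, g) = f·g / gcd(f, g); expanding and making the result monic gives the answer.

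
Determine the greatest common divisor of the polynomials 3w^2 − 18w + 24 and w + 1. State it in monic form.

1

By polynomial division,
  3w^2 − 18w + 24 = (3w − 21)(w + 1) + (45)
  w + 1 = ((1/45)w + 1/45)(45) + (0)
The last nonzero remainder is the constant 45, so the polynomials are coprime and gcd = 1.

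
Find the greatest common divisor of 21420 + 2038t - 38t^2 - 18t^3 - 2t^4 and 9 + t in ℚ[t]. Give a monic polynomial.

Repeated division with remainder:
  -2t^4 - 18t^3 - 38t^2 + 2038t + 21420 = (-2t^3 - 38t + 2380)(t + 9) + (0)
The last nonzero remainder t + 9 is already monic.

9 + t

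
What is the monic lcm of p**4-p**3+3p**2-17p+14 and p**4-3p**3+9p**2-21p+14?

Euclidean algorithm in ℚ[p]:
  p**4-p**3+3p**2-17p+14 = (p**4-3p**3+9p**2-21p+14) + (2p**3-6p**2+4p)
  p**4-3p**3+9p**2-21p+14 = ((1/2)p)(2p**3-6p**2+4p) + (7p**2-21p+14)
  2p**3-6p**2+4p = ((2/7)p)(7p**2-21p+14) + (0)
Last nonzero remainder: 7p**2-21p+14. Dividing through by 7 gives the monic gcd p**2-3p+2.
Then lcm(f, g) = f·g / gcd(f, g); expanding and making the result monic gives the answer.

p**6-p**5+10p**4-24p**3+35p**2-119p+98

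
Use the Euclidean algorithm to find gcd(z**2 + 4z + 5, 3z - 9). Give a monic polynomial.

Euclidean algorithm in ℚ[z]:
  z**2 + 4z + 5 = ((1/3)z + 7/3)(3z - 9) + (26)
  3z - 9 = ((3/26)z - 9/26)(26) + (0)
The last nonzero remainder is the constant 26, so the polynomials are coprime and gcd = 1.

1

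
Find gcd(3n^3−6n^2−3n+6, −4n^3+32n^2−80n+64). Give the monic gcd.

Repeated division with remainder:
  3n^3−6n^2−3n+6 = (−3/4)(−4n^3+32n^2−80n+64) + (18n^2−63n+54)
  −4n^3+32n^2−80n+64 = (−(2/9)n+1)(18n^2−63n+54) + (−5n+10)
  18n^2−63n+54 = (−(18/5)n+27/5)(−5n+10) + (0)
Last nonzero remainder: −5n+10. Dividing through by −5 gives the monic gcd n−2.

n−2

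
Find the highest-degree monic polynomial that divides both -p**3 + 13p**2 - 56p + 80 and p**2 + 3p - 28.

p - 4

Apply the Euclidean algorithm:
  -p**3 + 13p**2 - 56p + 80 = (-p + 16)(p**2 + 3p - 28) + (-132p + 528)
  p**2 + 3p - 28 = (-(1/132)p - 7/132)(-132p + 528) + (0)
Last nonzero remainder: -132p + 528. Dividing through by -132 gives the monic gcd p - 4.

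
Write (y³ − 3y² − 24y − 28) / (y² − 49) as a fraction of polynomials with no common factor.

(y² + 4y + 4)/(y + 7)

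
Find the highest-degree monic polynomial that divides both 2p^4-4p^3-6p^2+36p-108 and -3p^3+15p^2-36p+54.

Euclidean algorithm in ℚ[p]:
  2p^4-4p^3-6p^2+36p-108 = (-(2/3)p-2)(-3p^3+15p^2-36p+54) + (0)
Last nonzero remainder: -3p^3+15p^2-36p+54. Dividing through by -3 gives the monic gcd p^3-5p^2+12p-18.

p^3-5p^2+12p-18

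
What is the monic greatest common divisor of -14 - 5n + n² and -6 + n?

1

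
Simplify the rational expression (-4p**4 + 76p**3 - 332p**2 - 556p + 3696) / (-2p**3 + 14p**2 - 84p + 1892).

Apply the Euclidean algorithm:
  -4p**4 + 76p**3 - 332p**2 - 556p + 3696 = (2p - 24)(-2p**3 + 14p**2 - 84p + 1892) + (172p**2 - 6356p + 49104)
  -2p**3 + 14p**2 - 84p + 1892 = (-(1/86)p - 644/1849)(172p**2 - 6356p + 49104) + (-(3192844/1849)p + 35121284/1849)
  172p**2 - 6356p + 49104 = (-(79507/798211)p + 2063484/798211)(-(3192844/1849)p + 35121284/1849) + (0)
Last nonzero remainder: -(3192844/1849)p + 35121284/1849. Dividing through by -3192844/1849 gives the monic gcd p - 11.
Cancel p - 11 from numerator and denominator to get the reduced form.

(2p**3 - 16p**2 - 10p + 168)/(p**2 + 4p + 86)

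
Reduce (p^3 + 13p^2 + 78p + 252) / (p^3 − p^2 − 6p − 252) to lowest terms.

Repeated division with remainder:
  p^3 + 13p^2 + 78p + 252 = (p^3 − p^2 − 6p − 252) + (14p^2 + 84p + 504)
  p^3 − p^2 − 6p − 252 = ((1/14)p − 1/2)(14p^2 + 84p + 504) + (0)
Last nonzero remainder: 14p^2 + 84p + 504. Dividing through by 14 gives the monic gcd p^2 + 6p + 36.
Cancel p^2 + 6p + 36 from numerator and denominator to get the reduced form.

(p + 7)/(p − 7)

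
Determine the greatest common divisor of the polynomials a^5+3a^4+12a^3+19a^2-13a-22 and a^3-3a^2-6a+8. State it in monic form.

a^2+a-2

Apply the Euclidean algorithm:
  a^5+3a^4+12a^3+19a^2-13a-22 = (a^2+6a+36)(a^3-3a^2-6a+8) + (155a^2+155a-310)
  a^3-3a^2-6a+8 = ((1/155)a-4/155)(155a^2+155a-310) + (0)
Last nonzero remainder: 155a^2+155a-310. Dividing through by 155 gives the monic gcd a^2+a-2.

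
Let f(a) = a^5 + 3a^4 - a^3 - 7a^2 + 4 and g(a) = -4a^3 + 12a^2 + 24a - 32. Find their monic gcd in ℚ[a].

a^2 + a - 2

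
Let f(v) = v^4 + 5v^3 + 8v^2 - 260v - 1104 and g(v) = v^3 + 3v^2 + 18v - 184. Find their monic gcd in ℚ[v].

v^2 + 7v + 46

Repeated division with remainder:
  v^4 + 5v^3 + 8v^2 - 260v - 1104 = (v + 2)(v^3 + 3v^2 + 18v - 184) + (-16v^2 - 112v - 736)
  v^3 + 3v^2 + 18v - 184 = (-(1/16)v + 1/4)(-16v^2 - 112v - 736) + (0)
Last nonzero remainder: -16v^2 - 112v - 736. Dividing through by -16 gives the monic gcd v^2 + 7v + 46.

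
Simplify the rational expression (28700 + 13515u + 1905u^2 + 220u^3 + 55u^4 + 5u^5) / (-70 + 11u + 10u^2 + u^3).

Euclidean algorithm in ℚ[u]:
  5u^5 + 55u^4 + 220u^3 + 1905u^2 + 13515u + 28700 = (5u^2 + 5u + 115)(u^3 + 10u^2 + 11u - 70) + (1050u^2 + 12600u + 36750)
  u^3 + 10u^2 + 11u - 70 = ((1/1050)u - 1/525)(1050u^2 + 12600u + 36750) + (0)
Last nonzero remainder: 1050u^2 + 12600u + 36750. Dividing through by 1050 gives the monic gcd u^2 + 12u + 35.
Cancel u^2 + 12u + 35 from numerator and denominator to get the reduced form.

(820 + 105u - 5u^2 + 5u^3)/(-2 + u)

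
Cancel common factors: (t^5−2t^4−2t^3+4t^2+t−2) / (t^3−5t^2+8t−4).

(t^3+t^2−t−1)/(t−2)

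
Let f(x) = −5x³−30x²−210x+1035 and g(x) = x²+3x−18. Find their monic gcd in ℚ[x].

x−3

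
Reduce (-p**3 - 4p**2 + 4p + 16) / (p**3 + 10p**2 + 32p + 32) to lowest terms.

Repeated division with remainder:
  -p**3 - 4p**2 + 4p + 16 = (-1)(p**3 + 10p**2 + 32p + 32) + (6p**2 + 36p + 48)
  p**3 + 10p**2 + 32p + 32 = ((1/6)p + 2/3)(6p**2 + 36p + 48) + (0)
Last nonzero remainder: 6p**2 + 36p + 48. Dividing through by 6 gives the monic gcd p**2 + 6p + 8.
Cancel p**2 + 6p + 8 from numerator and denominator to get the reduced form.

(-p + 2)/(p + 4)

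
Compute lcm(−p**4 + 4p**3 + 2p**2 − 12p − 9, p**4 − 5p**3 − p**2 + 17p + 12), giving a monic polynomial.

p**5 − 8p**4 + 14p**3 + 20p**2 − 39p − 36

Apply the Euclidean algorithm:
  −p**4 + 4p**3 + 2p**2 − 12p − 9 = (−1)(p**4 − 5p**3 − p**2 + 17p + 12) + (−p**3 + p**2 + 5p + 3)
  p**4 − 5p**3 − p**2 + 17p + 12 = (−p + 4)(−p**3 + p**2 + 5p + 3) + (0)
Last nonzero remainder: −p**3 + p**2 + 5p + 3. Dividing through by −1 gives the monic gcd p**3 − p**2 − 5p − 3.
Then lcm(f, g) = f·g / gcd(f, g); expanding and making the result monic gives the answer.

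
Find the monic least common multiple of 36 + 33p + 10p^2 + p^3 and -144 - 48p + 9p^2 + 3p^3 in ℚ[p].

-144 - 96p - 7p^2 + 6p^3 + p^4

Euclidean algorithm in ℚ[p]:
  p^3 + 10p^2 + 33p + 36 = (1/3)(3p^3 + 9p^2 - 48p - 144) + (7p^2 + 49p + 84)
  3p^3 + 9p^2 - 48p - 144 = ((3/7)p - 12/7)(7p^2 + 49p + 84) + (0)
Last nonzero remainder: 7p^2 + 49p + 84. Dividing through by 7 gives the monic gcd p^2 + 7p + 12.
Then lcm(f, g) = f·g / gcd(f, g); expanding and making the result monic gives the answer.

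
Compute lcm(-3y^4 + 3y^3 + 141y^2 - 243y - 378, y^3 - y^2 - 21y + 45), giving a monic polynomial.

y^6 + y^5 - 64y^4 + 2y^3 + 993y^2 - 963y - 1890

Euclidean algorithm in ℚ[y]:
  -3y^4 + 3y^3 + 141y^2 - 243y - 378 = (-3y)(y^3 - y^2 - 21y + 45) + (78y^2 - 108y - 378)
  y^3 - y^2 - 21y + 45 = ((1/78)y + 5/1014)(78y^2 - 108y - 378) + (-(2640/169)y + 7920/169)
  78y^2 - 108y - 378 = (-(2197/440)y - 3549/440)(-(2640/169)y + 7920/169) + (0)
Last nonzero remainder: -(2640/169)y + 7920/169. Dividing through by -2640/169 gives the monic gcd y - 3.
Then lcm(f, g) = f·g / gcd(f, g); expanding and making the result monic gives the answer.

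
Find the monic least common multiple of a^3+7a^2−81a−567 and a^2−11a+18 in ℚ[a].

a^4+5a^3−95a^2−405a+1134

By polynomial division,
  a^3+7a^2−81a−567 = (a+18)(a^2−11a+18) + (99a−891)
  a^2−11a+18 = ((1/99)a−2/99)(99a−891) + (0)
Last nonzero remainder: 99a−891. Dividing through by 99 gives the monic gcd a−9.
Then lcm(f, g) = f·g / gcd(f, g); expanding and making the result monic gives the answer.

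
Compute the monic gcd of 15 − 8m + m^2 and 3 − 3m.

1

Apply the Euclidean algorithm:
  m^2 − 8m + 15 = (−(1/3)m + 7/3)(−3m + 3) + (8)
  −3m + 3 = (−(3/8)m + 3/8)(8) + (0)
The last nonzero remainder is the constant 8, so the polynomials are coprime and gcd = 1.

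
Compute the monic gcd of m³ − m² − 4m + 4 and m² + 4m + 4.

Repeated division with remainder:
  m³ − m² − 4m + 4 = (m − 5)(m² + 4m + 4) + (12m + 24)
  m² + 4m + 4 = ((1/12)m + 1/6)(12m + 24) + (0)
Last nonzero remainder: 12m + 24. Dividing through by 12 gives the monic gcd m + 2.

m + 2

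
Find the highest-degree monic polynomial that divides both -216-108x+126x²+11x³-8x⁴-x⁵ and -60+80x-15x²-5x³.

Repeated division with remainder:
  -x⁵-8x⁴+11x³+126x²-108x-216 = ((1/5)x²+x-2)(-5x³-15x²+80x-60) + (28x²+112x-336)
  -5x³-15x²+80x-60 = (-(5/28)x+5/28)(28x²+112x-336) + (0)
Last nonzero remainder: 28x²+112x-336. Dividing through by 28 gives the monic gcd x²+4x-12.

-12+4x+x²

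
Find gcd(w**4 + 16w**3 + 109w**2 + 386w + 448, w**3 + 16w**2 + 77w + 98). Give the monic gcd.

w**2 + 9w + 14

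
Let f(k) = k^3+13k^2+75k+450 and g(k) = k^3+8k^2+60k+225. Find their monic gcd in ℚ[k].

Apply the Euclidean algorithm:
  k^3+13k^2+75k+450 = (k^3+8k^2+60k+225) + (5k^2+15k+225)
  k^3+8k^2+60k+225 = ((1/5)k+1)(5k^2+15k+225) + (0)
Last nonzero remainder: 5k^2+15k+225. Dividing through by 5 gives the monic gcd k^2+3k+45.

k^2+3k+45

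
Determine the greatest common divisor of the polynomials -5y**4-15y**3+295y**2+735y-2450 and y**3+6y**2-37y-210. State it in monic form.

y**2+12y+35

By polynomial division,
  -5y**4-15y**3+295y**2+735y-2450 = (-5y+15)(y**3+6y**2-37y-210) + (20y**2+240y+700)
  y**3+6y**2-37y-210 = ((1/20)y-3/10)(20y**2+240y+700) + (0)
Last nonzero remainder: 20y**2+240y+700. Dividing through by 20 gives the monic gcd y**2+12y+35.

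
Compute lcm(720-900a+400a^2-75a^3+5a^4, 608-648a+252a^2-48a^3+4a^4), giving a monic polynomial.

Apply the Euclidean algorithm:
  5a^4-75a^3+400a^2-900a+720 = (5/4)(4a^4-48a^3+252a^2-648a+608) + (-15a^3+85a^2-90a-40)
  4a^4-48a^3+252a^2-648a+608 = (-(4/15)a+76/45)(-15a^3+85a^2-90a-40) + ((760/9)a^2-(1520/3)a+6080/9)
  -15a^3+85a^2-90a-40 = (-(27/152)a-9/152)((760/9)a^2-(1520/3)a+6080/9) + (0)
Last nonzero remainder: (760/9)a^2-(1520/3)a+6080/9. Dividing through by 760/9 gives the monic gcd a^2-6a+8.
Then lcm(f, g) = f·g / gcd(f, g); expanding and making the result monic gives the answer.

2736-4284a+2744a^2-945a^3+189a^4-21a^5+a^6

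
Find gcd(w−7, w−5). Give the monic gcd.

Apply the Euclidean algorithm:
  w−7 = (w−5) + (−2)
  w−5 = (−(1/2)w+5/2)(−2) + (0)
The last nonzero remainder is the constant −2, so the polynomials are coprime and gcd = 1.

1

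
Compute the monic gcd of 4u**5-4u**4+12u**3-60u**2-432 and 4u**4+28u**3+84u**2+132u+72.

Euclidean algorithm in ℚ[u]:
  4u**5-4u**4+12u**3-60u**2-432 = (u-8)(4u**4+28u**3+84u**2+132u+72) + (152u**3+480u**2+984u+144)
  4u**4+28u**3+84u**2+132u+72 = ((1/38)u+73/722)(152u**3+480u**2+984u+144) + ((3456/361)u**2+(10368/361)u+20736/361)
  152u**3+480u**2+984u+144 = ((6859/432)u+361/144)((3456/361)u**2+(10368/361)u+20736/361) + (0)
Last nonzero remainder: (3456/361)u**2+(10368/361)u+20736/361. Dividing through by 3456/361 gives the monic gcd u**2+3u+6.

u**2+3u+6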